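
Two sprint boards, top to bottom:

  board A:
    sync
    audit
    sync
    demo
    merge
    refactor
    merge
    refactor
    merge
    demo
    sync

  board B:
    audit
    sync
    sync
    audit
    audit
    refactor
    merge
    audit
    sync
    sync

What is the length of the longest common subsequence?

Taking sync (board A #1, board B #3); then audit (board A #2, board B #5); then refactor (board A #6, board B #6); then merge (board A #7, board B #7); then sync (board A #11, board B #10) gives a common subsequence of length 5, and the DP table's final entry dp[11][10] is also 5, so no common subsequence is longer.

5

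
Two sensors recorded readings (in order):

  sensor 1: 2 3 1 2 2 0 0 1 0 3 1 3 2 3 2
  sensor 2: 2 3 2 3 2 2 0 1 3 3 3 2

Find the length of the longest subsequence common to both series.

Match 2 [1,3], 3 [2,4], 2 [4,5], 2 [5,6], 0 [7,7], 1 [8,8], 3 [10,9], 3 [12,10], 3 [14,11], 2 [15,12] — 10 values in the same relative order in both. The LCS DP gives dp[15][12] = 10, so this is optimal.

10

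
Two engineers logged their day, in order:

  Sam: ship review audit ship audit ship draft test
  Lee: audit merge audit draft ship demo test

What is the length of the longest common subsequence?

Match audit [3,1], then audit [5,3], then ship [6,5], then test [8,7] — 4 tasks in the same relative order in both, and the DP table's final entry dp[8][7] is also 4, so no common subsequence is longer.

4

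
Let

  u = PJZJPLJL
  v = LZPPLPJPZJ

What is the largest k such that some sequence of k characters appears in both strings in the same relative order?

Let dp[i][j] be the LCS length of the first i characters of u and the first j characters of v. dp[i][j] = dp[i-1][j-1]+1 when the i-th and j-th characters match, else max(dp[i-1][j], dp[i][j-1]).
    ·  L  Z  P  P  L  P  J  P  Z  J
 ·  0  0  0  0  0  0  0  0  0  0  0
 P  0  0  0  1  1  1  1  1  1  1  1
 J  0  0  0  1  1  1  1  2  2  2  2
 Z  0  0  1  1  1  1  1  2  2  3  3
 J  0  0  1  1  1  1  1  2  2  3  4
 P  0  0  1  2  2  2  2  2  3  3  4
 L  0  1  1  2  2  3  3  3  3  3  4
 J  0  1  1  2  2  3  3  4  4  4  4
 L  0  1  1  2  2  3  3  4  4  4  4
dp[8][10] = 4. One LCS (by backtracking along matches): PJZJ.

4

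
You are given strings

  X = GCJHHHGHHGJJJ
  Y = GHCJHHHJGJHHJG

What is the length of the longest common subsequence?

One common subsequence of length 10: G at X[1]=Y[1]; then C at X[2]=Y[3]; then J at X[3]=Y[4]; then H at X[4]=Y[5]; then H at X[5]=Y[6]; then H at X[6]=Y[7]; then G at X[7]=Y[9]; then H at X[8]=Y[11]; then H at X[9]=Y[12]; then G at X[10]=Y[14]. The LCS DP gives dp[13][14] = 10, so this is optimal.

10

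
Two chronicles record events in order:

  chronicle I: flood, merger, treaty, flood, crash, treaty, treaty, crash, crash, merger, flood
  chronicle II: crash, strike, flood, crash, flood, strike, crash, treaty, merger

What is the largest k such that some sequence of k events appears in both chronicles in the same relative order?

5

One common subsequence of length 5: flood (chronicle I #1, chronicle II #3), flood (chronicle I #4, chronicle II #5), crash (chronicle I #5, chronicle II #7), treaty (chronicle I #7, chronicle II #8), merger (chronicle I #10, chronicle II #9), and the DP table's final entry dp[11][9] is also 5, so no common subsequence is longer.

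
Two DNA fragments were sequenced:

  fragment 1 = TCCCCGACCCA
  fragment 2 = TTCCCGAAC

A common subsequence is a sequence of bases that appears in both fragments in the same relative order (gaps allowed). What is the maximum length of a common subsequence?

7

Pick T at fragment 1[1]=fragment 2[2] → C at fragment 1[3]=fragment 2[3] → C at fragment 1[4]=fragment 2[4] → C at fragment 1[5]=fragment 2[5] → G at fragment 1[6]=fragment 2[6] → A at fragment 1[7]=fragment 2[8] → C at fragment 1[10]=fragment 2[9]; all 7 bases appear in both, in order. dp[11][9] = 7 confirms this is the maximum.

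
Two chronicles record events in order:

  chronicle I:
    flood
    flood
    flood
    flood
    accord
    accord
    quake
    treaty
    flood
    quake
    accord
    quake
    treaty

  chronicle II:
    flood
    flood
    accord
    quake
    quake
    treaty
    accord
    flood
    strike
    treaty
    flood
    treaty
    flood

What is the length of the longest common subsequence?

7

One common subsequence of length 7: flood (chronicle I #3, chronicle II #1) → flood (chronicle I #4, chronicle II #2) → accord (chronicle I #5, chronicle II #3) → accord (chronicle I #6, chronicle II #7) → treaty (chronicle I #8, chronicle II #10) → flood (chronicle I #9, chronicle II #11) → treaty (chronicle I #13, chronicle II #12). The LCS DP gives dp[13][13] = 7, so this is optimal.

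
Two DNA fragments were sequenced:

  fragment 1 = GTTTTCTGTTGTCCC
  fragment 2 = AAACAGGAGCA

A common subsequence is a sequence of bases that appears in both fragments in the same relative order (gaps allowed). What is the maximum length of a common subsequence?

4

Match G at fragment 1[1]=fragment 2[6], G at fragment 1[8]=fragment 2[7], G at fragment 1[11]=fragment 2[9], C at fragment 1[13]=fragment 2[10] — 4 bases in the same relative order in both. Since dp[15][11] = 4, nothing longer is possible.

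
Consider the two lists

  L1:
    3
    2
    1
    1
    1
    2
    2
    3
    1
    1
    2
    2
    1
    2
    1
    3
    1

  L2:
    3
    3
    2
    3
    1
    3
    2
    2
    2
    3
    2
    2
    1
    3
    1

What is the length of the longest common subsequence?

Match 3 [1,2], 2 [2,3], 1 [3,5], 2 [6,8], 2 [7,9], 3 [8,10], 2 [12,11], 2 [14,12], 1 [15,13], 3 [16,14], 1 [17,15] — 11 values in the same relative order in both. Since dp[17][15] = 11, nothing longer is possible.

11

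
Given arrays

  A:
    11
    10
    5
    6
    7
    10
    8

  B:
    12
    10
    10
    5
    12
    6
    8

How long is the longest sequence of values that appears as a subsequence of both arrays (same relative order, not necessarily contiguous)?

Taking 10 [2,3]; then 5 [3,4]; then 6 [4,6]; then 8 [7,7] gives a common subsequence of length 4, and the DP table's final entry dp[7][7] is also 4, so no common subsequence is longer.

4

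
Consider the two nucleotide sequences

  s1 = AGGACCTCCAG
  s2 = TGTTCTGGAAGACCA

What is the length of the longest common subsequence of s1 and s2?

Match A at s1[1]=s2[10] → G at s1[3]=s2[11] → A at s1[4]=s2[12] → C at s1[8]=s2[13] → C at s1[9]=s2[14] → A at s1[10]=s2[15] — 6 bases in the same relative order in both. dp[11][15] = 6 confirms this is the maximum.

6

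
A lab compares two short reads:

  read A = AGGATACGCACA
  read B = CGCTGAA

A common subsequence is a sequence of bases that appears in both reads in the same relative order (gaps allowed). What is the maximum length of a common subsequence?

Taking G (read A #2, read B #2); then T (read A #5, read B #4); then G (read A #8, read B #5); then A (read A #10, read B #6); then A (read A #12, read B #7) gives a common subsequence of length 5. dp[12][7] = 5 confirms this is the maximum.

5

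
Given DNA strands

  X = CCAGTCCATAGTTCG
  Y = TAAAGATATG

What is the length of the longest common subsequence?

7

Pick A at X[3]=Y[4] → G at X[4]=Y[5] → A at X[8]=Y[6] → T at X[9]=Y[7] → A at X[10]=Y[8] → T at X[13]=Y[9] → G at X[15]=Y[10]; all 7 bases appear in both, in order, and the DP table's final entry dp[15][10] is also 7, so no common subsequence is longer.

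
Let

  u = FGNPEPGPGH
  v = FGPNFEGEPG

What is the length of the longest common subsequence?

Let dp[i][j] be the LCS length of the first i characters of u and the first j characters of v. dp[i][j] = dp[i-1][j-1]+1 when the i-th and j-th characters match, else max(dp[i-1][j], dp[i][j-1]).
    ·  F  G  P  N  F  E  G  E  P  G
 ·  0  0  0  0  0  0  0  0  0  0  0
 F  0  1  1  1  1  1  1  1  1  1  1
 G  0  1  2  2  2  2  2  2  2  2  2
 N  0  1  2  2  3  3  3  3  3  3  3
 P  0  1  2  3  3  3  3  3  3  4  4
 E  0  1  2  3  3  3  4  4  4  4  4
 P  0  1  2  3  3  3  4  4  4  5  5
 G  0  1  2  3  3  3  4  5  5  5  6
 P  0  1  2  3  3  3  4  5  5  6  6
 G  0  1  2  3  3  3  4  5  5  6  7
 H  0  1  2  3  3  3  4  5  5  6  7
dp[10][10] = 7. One LCS (by backtracking along matches): FGNEGPG.

7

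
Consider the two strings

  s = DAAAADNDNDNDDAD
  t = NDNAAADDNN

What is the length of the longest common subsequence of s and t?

Pick D [1,2], A [3,4], A [4,5], A [5,6], D [6,7], D [8,8], N [9,9], N [11,10]; all 8 characters appear in both, in order. dp[15][10] = 8 confirms this is the maximum.

8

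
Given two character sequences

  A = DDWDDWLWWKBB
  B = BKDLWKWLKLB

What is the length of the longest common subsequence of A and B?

One common subsequence of length 6: D [1,3]; then W [3,5]; then W [6,7]; then L [7,8]; then K [10,9]; then B [12,11]. Since dp[12][11] = 6, nothing longer is possible.

6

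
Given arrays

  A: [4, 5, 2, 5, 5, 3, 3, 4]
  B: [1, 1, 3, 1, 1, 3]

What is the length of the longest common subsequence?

2

Pick 3 (A #6, B #3), 3 (A #7, B #6); all 2 values appear in both, in order. The LCS DP gives dp[8][6] = 2, so this is optimal.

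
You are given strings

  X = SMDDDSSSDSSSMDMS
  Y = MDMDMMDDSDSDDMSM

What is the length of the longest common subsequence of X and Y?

Match M [2,3], D [3,4], D [4,7], D [5,8], S [6,9], S [8,11], D [9,12], D [14,13], M [15,14], S [16,15] — 10 characters in the same relative order in both. The LCS DP gives dp[16][16] = 10, so this is optimal.

10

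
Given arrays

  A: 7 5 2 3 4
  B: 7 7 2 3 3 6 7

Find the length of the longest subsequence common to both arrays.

Pick 7 [1,2] → 2 [3,3] → 3 [4,5]; all 3 values appear in both, in order. dp[5][7] = 3 confirms this is the maximum.

3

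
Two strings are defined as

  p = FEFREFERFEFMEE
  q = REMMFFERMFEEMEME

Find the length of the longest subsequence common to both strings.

One common subsequence of length 10: E (p #2, q #2), then F (p #3, q #5), then F (p #6, q #6), then E (p #7, q #7), then R (p #8, q #8), then F (p #9, q #10), then E (p #10, q #12), then M (p #12, q #13), then E (p #13, q #14), then E (p #14, q #16). Since dp[14][16] = 10, nothing longer is possible.

10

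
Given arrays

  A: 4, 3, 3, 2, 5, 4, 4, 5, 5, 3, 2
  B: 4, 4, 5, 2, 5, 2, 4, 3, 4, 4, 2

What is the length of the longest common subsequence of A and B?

Taking 4 (A #1, B #2), 2 (A #4, B #4), 5 (A #5, B #5), 4 (A #6, B #9), 4 (A #7, B #10), 2 (A #11, B #11) gives a common subsequence of length 6, and the DP table's final entry dp[11][11] is also 6, so no common subsequence is longer.

6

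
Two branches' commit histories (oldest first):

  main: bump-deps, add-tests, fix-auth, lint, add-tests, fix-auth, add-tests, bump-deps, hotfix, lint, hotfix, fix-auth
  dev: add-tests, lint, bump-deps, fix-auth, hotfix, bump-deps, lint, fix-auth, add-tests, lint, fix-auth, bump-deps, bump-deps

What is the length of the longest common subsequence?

7

Match bump-deps [1,3] → fix-auth [3,4] → lint [4,7] → fix-auth [6,8] → add-tests [7,9] → lint [10,10] → fix-auth [12,11] — 7 commits in the same relative order in both. dp[12][13] = 7 confirms this is the maximum.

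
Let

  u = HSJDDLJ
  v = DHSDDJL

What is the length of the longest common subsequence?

5

One common subsequence of length 5: H [1,2], S [2,3], D [4,4], D [5,5], L [6,7]. The LCS DP gives dp[7][7] = 5, so this is optimal.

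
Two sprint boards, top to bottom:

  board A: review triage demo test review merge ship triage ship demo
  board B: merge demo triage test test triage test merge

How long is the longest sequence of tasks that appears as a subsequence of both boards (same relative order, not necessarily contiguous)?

3

Pick triage at board A[2]=board B[6] → test at board A[4]=board B[7] → merge at board A[6]=board B[8]; all 3 tasks appear in both, in order. The LCS DP gives dp[10][8] = 3, so this is optimal.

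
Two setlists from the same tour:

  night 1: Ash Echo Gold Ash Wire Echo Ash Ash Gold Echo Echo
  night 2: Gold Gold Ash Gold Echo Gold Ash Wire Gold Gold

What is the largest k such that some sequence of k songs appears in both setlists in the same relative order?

6

Pick Ash [1,3], then Echo [2,5], then Gold [3,6], then Ash [4,7], then Wire [5,8], then Gold [9,10]; all 6 songs appear in both, in order. The LCS DP gives dp[11][10] = 6, so this is optimal.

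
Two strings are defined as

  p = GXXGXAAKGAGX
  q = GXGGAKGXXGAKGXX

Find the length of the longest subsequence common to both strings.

9

Match G (p #1, q #1); then X (p #2, q #2); then G (p #4, q #4); then A (p #7, q #5); then K (p #8, q #6); then G (p #9, q #10); then A (p #10, q #11); then G (p #11, q #13); then X (p #12, q #15) — 9 characters in the same relative order in both. Since dp[12][15] = 9, nothing longer is possible.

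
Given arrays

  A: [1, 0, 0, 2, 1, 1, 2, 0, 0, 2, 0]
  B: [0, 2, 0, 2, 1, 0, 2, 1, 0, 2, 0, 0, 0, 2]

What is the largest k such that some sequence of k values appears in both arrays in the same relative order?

9

Pick 0 at A[2]=B[1], 0 at A[3]=B[3], 2 at A[4]=B[4], 1 at A[5]=B[5], 1 at A[6]=B[8], 2 at A[7]=B[10], 0 at A[8]=B[12], 0 at A[9]=B[13], 2 at A[10]=B[14]; all 9 values appear in both, in order. The LCS DP gives dp[11][14] = 9, so this is optimal.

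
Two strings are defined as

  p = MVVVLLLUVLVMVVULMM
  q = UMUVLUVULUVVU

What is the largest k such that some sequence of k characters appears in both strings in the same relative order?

Taking M (p #1, q #2), then V (p #4, q #4), then L (p #7, q #5), then U (p #8, q #6), then V (p #9, q #7), then L (p #10, q #9), then V (p #13, q #11), then V (p #14, q #12), then U (p #15, q #13) gives a common subsequence of length 9, and the DP table's final entry dp[18][13] is also 9, so no common subsequence is longer.

9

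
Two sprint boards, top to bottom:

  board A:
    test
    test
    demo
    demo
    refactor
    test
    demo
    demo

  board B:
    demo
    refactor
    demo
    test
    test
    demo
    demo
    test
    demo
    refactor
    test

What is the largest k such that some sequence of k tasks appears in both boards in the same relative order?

6

Pick test (board A #1, board B #4), test (board A #2, board B #5), demo (board A #3, board B #7), demo (board A #4, board B #9), refactor (board A #5, board B #10), test (board A #6, board B #11); all 6 tasks appear in both, in order. dp[8][11] = 6 confirms this is the maximum.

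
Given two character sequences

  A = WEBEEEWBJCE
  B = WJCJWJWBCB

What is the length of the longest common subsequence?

Let dp[i][j] be the LCS length of the first i characters of A and the first j characters of B. dp[i][j] = dp[i-1][j-1]+1 when the i-th and j-th characters match, else max(dp[i-1][j], dp[i][j-1]).
    ·  W  J  C  J  W  J  W  B  C  B
 ·  0  0  0  0  0  0  0  0  0  0  0
 W  0  1  1  1  1  1  1  1  1  1  1
 E  0  1  1  1  1  1  1  1  1  1  1
 B  0  1  1  1  1  1  1  1  2  2  2
 E  0  1  1  1  1  1  1  1  2  2  2
 E  0  1  1  1  1  1  1  1  2  2  2
 E  0  1  1  1  1  1  1  1  2  2  2
 W  0  1  1  1  1  2  2  2  2  2  2
 B  0  1  1  1  1  2  2  2  3  3  3
 J  0  1  2  2  2  2  3  3  3  3  3
 C  0  1  2  3  3  3  3  3  3  4  4
 E  0  1  2  3  3  3  3  3  3  4  4
dp[11][10] = 4. One LCS (by backtracking along matches): WWBC.

4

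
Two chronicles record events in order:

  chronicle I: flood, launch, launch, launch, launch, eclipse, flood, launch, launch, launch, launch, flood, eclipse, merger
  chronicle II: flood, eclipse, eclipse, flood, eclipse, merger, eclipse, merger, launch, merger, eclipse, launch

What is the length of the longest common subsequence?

Match flood (chronicle I #1, chronicle II #1), then eclipse (chronicle I #6, chronicle II #3), then flood (chronicle I #7, chronicle II #4), then launch (chronicle I #8, chronicle II #9), then launch (chronicle I #11, chronicle II #12) — 5 events in the same relative order in both. dp[14][12] = 5 confirms this is the maximum.

5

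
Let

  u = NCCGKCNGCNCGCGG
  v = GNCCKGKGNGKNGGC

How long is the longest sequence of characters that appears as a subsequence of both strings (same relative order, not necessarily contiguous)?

10

One common subsequence of length 10: N (u #1, v #2), C (u #2, v #3), C (u #3, v #4), G (u #4, v #6), K (u #5, v #7), N (u #7, v #9), G (u #8, v #10), N (u #10, v #12), G (u #12, v #14), C (u #13, v #15). dp[15][15] = 10 confirms this is the maximum.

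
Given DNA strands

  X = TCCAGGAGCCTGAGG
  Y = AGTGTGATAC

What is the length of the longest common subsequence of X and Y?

6

Let dp[i][j] be the LCS length of the first i bases of X and the first j bases of Y. dp[i][j] = dp[i-1][j-1]+1 when the i-th and j-th bases match, else max(dp[i-1][j], dp[i][j-1]).
    ·  A  G  T  G  T  G  A  T  A  C
 ·  0  0  0  0  0  0  0  0  0  0  0
 T  0  0  0  1  1  1  1  1  1  1  1
 C  0  0  0  1  1  1  1  1  1  1  2
 C  0  0  0  1  1  1  1  1  1  1  2
 A  0  1  1  1  1  1  1  2  2  2  2
 G  0  1  2  2  2  2  2  2  2  2  2
 G  0  1  2  2  3  3  3  3  3  3  3
 A  0  1  2  2  3  3  3  4  4  4  4
 G  0  1  2  2  3  3  4  4  4  4  4
 C  0  1  2  2  3  3  4  4  4  4  5
 C  0  1  2  2  3  3  4  4  4  4  5
 T  0  1  2  3  3  4  4  4  5  5  5
 G  0  1  2  3  4  4  5  5  5  5  5
 A  0  1  2  3  4  4  5  6  6  6  6
 G  0  1  2  3  4  4  5  6  6  6  6
 G  0  1  2  3  4  4  5  6  6  6  6
dp[15][10] = 6. One LCS (by backtracking along matches): TGGATA.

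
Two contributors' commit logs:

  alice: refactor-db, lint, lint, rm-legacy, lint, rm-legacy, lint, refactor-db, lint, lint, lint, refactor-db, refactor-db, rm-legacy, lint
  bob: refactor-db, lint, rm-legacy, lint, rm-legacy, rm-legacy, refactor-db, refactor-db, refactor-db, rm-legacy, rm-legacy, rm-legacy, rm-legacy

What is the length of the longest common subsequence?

Taking refactor-db at alice[1]=bob[1]; then lint at alice[2]=bob[2]; then lint at alice[3]=bob[4]; then rm-legacy at alice[4]=bob[5]; then rm-legacy at alice[6]=bob[6]; then refactor-db at alice[8]=bob[7]; then refactor-db at alice[12]=bob[8]; then refactor-db at alice[13]=bob[9]; then rm-legacy at alice[14]=bob[13] gives a common subsequence of length 9, and the DP table's final entry dp[15][13] is also 9, so no common subsequence is longer.

9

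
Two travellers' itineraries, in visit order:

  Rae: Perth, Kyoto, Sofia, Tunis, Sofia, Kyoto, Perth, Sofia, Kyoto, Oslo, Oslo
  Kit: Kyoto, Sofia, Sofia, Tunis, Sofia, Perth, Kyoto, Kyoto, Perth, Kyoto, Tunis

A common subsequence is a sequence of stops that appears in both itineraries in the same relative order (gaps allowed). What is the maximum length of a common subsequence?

Pick Kyoto at Rae[2]=Kit[1], Sofia at Rae[3]=Kit[3], Tunis at Rae[4]=Kit[4], Sofia at Rae[5]=Kit[5], Kyoto at Rae[6]=Kit[8], Perth at Rae[7]=Kit[9], Kyoto at Rae[9]=Kit[10]; all 7 stops appear in both, in order, and the DP table's final entry dp[11][11] is also 7, so no common subsequence is longer.

7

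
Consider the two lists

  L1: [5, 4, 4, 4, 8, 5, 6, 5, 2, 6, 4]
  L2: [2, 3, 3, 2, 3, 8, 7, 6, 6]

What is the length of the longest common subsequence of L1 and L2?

3

One common subsequence of length 3: 8 (L1 #5, L2 #6), 6 (L1 #7, L2 #8), 6 (L1 #10, L2 #9). Since dp[11][9] = 3, nothing longer is possible.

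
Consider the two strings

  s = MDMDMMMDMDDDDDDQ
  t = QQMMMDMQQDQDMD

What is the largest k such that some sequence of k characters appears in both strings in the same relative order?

One common subsequence of length 8: M at s[5]=t[3] → M at s[6]=t[4] → M at s[7]=t[5] → D at s[8]=t[6] → M at s[9]=t[7] → D at s[10]=t[10] → D at s[11]=t[12] → D at s[15]=t[14], and the DP table's final entry dp[16][14] is also 8, so no common subsequence is longer.

8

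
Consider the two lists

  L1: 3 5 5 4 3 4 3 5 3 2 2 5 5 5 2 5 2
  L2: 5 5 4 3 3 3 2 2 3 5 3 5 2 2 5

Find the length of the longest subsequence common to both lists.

One common subsequence of length 12: 5 [2,1] → 5 [3,2] → 4 [4,3] → 3 [5,4] → 3 [7,5] → 3 [9,6] → 2 [10,7] → 2 [11,8] → 5 [12,10] → 5 [13,12] → 2 [15,14] → 5 [16,15], and the DP table's final entry dp[17][15] is also 12, so no common subsequence is longer.

12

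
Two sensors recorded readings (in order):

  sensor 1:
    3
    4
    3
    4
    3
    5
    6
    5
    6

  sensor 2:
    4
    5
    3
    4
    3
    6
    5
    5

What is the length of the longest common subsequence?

6

One common subsequence of length 6: 4 (sensor 1 #2, sensor 2 #1), then 3 (sensor 1 #3, sensor 2 #3), then 4 (sensor 1 #4, sensor 2 #4), then 3 (sensor 1 #5, sensor 2 #5), then 5 (sensor 1 #6, sensor 2 #7), then 5 (sensor 1 #8, sensor 2 #8). dp[9][8] = 6 confirms this is the maximum.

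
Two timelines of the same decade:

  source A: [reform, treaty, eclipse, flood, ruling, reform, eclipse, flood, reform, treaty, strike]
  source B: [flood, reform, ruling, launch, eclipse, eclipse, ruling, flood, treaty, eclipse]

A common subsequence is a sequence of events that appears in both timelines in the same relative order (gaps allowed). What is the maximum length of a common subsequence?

5

Pick reform [1,2]; then eclipse [3,6]; then ruling [5,7]; then flood [8,8]; then treaty [10,9]; all 5 events appear in both, in order. dp[11][10] = 5 confirms this is the maximum.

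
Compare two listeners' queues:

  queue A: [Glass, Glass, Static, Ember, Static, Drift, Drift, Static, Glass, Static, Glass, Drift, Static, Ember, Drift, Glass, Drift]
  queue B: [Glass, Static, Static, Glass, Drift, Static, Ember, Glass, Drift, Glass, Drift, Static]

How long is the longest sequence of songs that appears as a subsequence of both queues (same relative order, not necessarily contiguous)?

Pick Glass (queue A #2, queue B #1); then Static (queue A #8, queue B #2); then Static (queue A #10, queue B #3); then Glass (queue A #11, queue B #4); then Drift (queue A #12, queue B #5); then Static (queue A #13, queue B #6); then Ember (queue A #14, queue B #7); then Drift (queue A #15, queue B #9); then Glass (queue A #16, queue B #10); then Drift (queue A #17, queue B #11); all 10 songs appear in both, in order. Since dp[17][12] = 10, nothing longer is possible.

10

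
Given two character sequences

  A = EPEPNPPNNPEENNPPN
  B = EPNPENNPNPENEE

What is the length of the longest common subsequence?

10

Pick E at A[3]=B[1] → P at A[4]=B[2] → N at A[5]=B[3] → P at A[6]=B[4] → N at A[8]=B[6] → N at A[9]=B[7] → P at A[10]=B[8] → N at A[14]=B[9] → P at A[15]=B[10] → N at A[17]=B[12]; all 10 characters appear in both, in order. Since dp[17][14] = 10, nothing longer is possible.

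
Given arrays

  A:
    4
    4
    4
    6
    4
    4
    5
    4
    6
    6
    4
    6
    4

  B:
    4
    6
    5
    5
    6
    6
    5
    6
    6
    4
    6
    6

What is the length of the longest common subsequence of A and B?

7

One common subsequence of length 7: 4 [1,1], 6 [4,6], 5 [7,7], 6 [9,8], 6 [10,9], 4 [11,10], 6 [12,12], and the DP table's final entry dp[13][12] is also 7, so no common subsequence is longer.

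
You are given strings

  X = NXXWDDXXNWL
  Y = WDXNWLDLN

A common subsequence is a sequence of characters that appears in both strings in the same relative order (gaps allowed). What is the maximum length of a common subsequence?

Match W at X[4]=Y[1], D at X[6]=Y[2], X at X[8]=Y[3], N at X[9]=Y[4], W at X[10]=Y[5], L at X[11]=Y[8] — 6 characters in the same relative order in both. The LCS DP gives dp[11][9] = 6, so this is optimal.

6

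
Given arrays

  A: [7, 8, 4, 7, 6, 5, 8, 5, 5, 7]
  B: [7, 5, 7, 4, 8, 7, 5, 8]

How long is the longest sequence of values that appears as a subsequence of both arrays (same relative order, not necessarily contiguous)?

Taking 7 (A #1, B #3), 8 (A #2, B #5), 7 (A #4, B #6), 5 (A #6, B #7), 8 (A #7, B #8) gives a common subsequence of length 5. dp[10][8] = 5 confirms this is the maximum.

5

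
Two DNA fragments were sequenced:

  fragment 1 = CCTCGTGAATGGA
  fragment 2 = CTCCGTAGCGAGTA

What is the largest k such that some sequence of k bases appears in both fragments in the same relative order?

9

Taking C [1,1]; then C [2,3]; then C [4,4]; then G [5,5]; then T [6,6]; then G [7,10]; then A [8,11]; then T [10,13]; then A [13,14] gives a common subsequence of length 9, and the DP table's final entry dp[13][14] is also 9, so no common subsequence is longer.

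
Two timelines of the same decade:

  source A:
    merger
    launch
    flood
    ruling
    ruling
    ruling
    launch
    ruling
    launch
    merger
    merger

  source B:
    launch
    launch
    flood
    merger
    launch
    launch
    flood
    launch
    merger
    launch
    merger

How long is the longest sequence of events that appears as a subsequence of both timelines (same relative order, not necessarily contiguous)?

One common subsequence of length 6: merger [1,4], then launch [2,6], then flood [3,7], then launch [7,8], then launch [9,10], then merger [11,11]. The LCS DP gives dp[11][11] = 6, so this is optimal.

6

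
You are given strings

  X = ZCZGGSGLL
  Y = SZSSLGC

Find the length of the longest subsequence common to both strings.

Match Z at X[1]=Y[2]; then S at X[6]=Y[4]; then G at X[7]=Y[6] — 3 characters in the same relative order in both. Since dp[9][7] = 3, nothing longer is possible.

3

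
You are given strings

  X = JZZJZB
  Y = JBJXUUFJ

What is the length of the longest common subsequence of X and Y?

2

Let dp[i][j] be the LCS length of the first i characters of X and the first j characters of Y. dp[i][j] = dp[i-1][j-1]+1 when the i-th and j-th characters match, else max(dp[i-1][j], dp[i][j-1]).
    ·  J  B  J  X  U  U  F  J
 ·  0  0  0  0  0  0  0  0  0
 J  0  1  1  1  1  1  1  1  1
 Z  0  1  1  1  1  1  1  1  1
 Z  0  1  1  1  1  1  1  1  1
 J  0  1  1  2  2  2  2  2  2
 Z  0  1  1  2  2  2  2  2  2
 B  0  1  2  2  2  2  2  2  2
dp[6][8] = 2. One LCS (by backtracking along matches): JJ.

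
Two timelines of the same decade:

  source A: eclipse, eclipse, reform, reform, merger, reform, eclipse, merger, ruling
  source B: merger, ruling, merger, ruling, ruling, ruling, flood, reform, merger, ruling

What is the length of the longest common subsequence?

Pick merger at source A[5]=source B[3], then reform at source A[6]=source B[8], then merger at source A[8]=source B[9], then ruling at source A[9]=source B[10]; all 4 events appear in both, in order, and the DP table's final entry dp[9][10] is also 4, so no common subsequence is longer.

4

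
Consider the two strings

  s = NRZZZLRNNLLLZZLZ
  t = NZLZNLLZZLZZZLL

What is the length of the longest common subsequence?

Pick N (s #1, t #1); then Z (s #3, t #2); then Z (s #5, t #4); then N (s #9, t #5); then L (s #10, t #6); then L (s #11, t #7); then L (s #12, t #10); then Z (s #13, t #12); then Z (s #14, t #13); then L (s #15, t #15); all 10 characters appear in both, in order. dp[16][15] = 10 confirms this is the maximum.

10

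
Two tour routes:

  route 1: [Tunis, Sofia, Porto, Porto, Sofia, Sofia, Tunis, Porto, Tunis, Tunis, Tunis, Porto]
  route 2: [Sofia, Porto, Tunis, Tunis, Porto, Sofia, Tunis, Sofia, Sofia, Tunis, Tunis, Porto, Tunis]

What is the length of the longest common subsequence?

8

Pick Sofia (route 1 #2, route 2 #1), then Porto (route 1 #3, route 2 #2), then Porto (route 1 #4, route 2 #5), then Sofia (route 1 #5, route 2 #8), then Sofia (route 1 #6, route 2 #9), then Tunis (route 1 #7, route 2 #11), then Porto (route 1 #8, route 2 #12), then Tunis (route 1 #11, route 2 #13); all 8 stops appear in both, in order. dp[12][13] = 8 confirms this is the maximum.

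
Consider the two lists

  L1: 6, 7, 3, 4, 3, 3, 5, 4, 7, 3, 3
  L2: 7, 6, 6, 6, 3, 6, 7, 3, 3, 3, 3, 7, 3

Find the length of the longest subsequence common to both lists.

7

Let dp[i][j] be the LCS length of the first i values of L1 and the first j values of L2. dp[i][j] = dp[i-1][j-1]+1 when the i-th and j-th values match, else max(dp[i-1][j], dp[i][j-1]).
    ·  7  6  6  6  3  6  7  3  3  3  3  7  3
 ·  0  0  0  0  0  0  0  0  0  0  0  0  0  0
 6  0  0  1  1  1  1  1  1  1  1  1  1  1  1
 7  0  1  1  1  1  1  1  2  2  2  2  2  2  2
 3  0  1  1  1  1  2  2  2  3  3  3  3  3  3
 4  0  1  1  1  1  2  2  2  3  3  3  3  3  3
 3  0  1  1  1  1  2  2  2  3  4  4  4  4  4
 3  0  1  1  1  1  2  2  2  3  4  5  5  5  5
 5  0  1  1  1  1  2  2  2  3  4  5  5  5  5
 4  0  1  1  1  1  2  2  2  3  4  5  5  5  5
 7  0  1  1  1  1  2  2  3  3  4  5  5  6  6
 3  0  1  1  1  1  2  2  3  4  4  5  6  6  7
 3  0  1  1  1  1  2  2  3  4  5  5  6  6  7
dp[11][13] = 7. One LCS (by backtracking along matches): 6, 7, 3, 3, 3, 7, 3.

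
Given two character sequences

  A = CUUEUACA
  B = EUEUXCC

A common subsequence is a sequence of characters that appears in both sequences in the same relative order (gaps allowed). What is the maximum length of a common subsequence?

4

Let dp[i][j] be the LCS length of the first i characters of A and the first j characters of B. dp[i][j] = dp[i-1][j-1]+1 when the i-th and j-th characters match, else max(dp[i-1][j], dp[i][j-1]).
    ·  E  U  E  U  X  C  C
 ·  0  0  0  0  0  0  0  0
 C  0  0  0  0  0  0  1  1
 U  0  0  1  1  1  1  1  1
 U  0  0  1  1  2  2  2  2
 E  0  1  1  2  2  2  2  2
 U  0  1  2  2  3  3  3  3
 A  0  1  2  2  3  3  3  3
 C  0  1  2  2  3  3  4  4
 A  0  1  2  2  3  3  4  4
dp[8][7] = 4. One LCS (by backtracking along matches): UEUC.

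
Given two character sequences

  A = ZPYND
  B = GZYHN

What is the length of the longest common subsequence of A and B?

One common subsequence of length 3: Z (A #1, B #2) → Y (A #3, B #3) → N (A #4, B #5). dp[5][5] = 3 confirms this is the maximum.

3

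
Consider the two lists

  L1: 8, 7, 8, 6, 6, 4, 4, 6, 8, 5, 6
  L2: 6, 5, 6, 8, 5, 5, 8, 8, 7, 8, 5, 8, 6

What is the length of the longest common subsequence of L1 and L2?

5

Taking 8 (L1 #1, L2 #8); then 7 (L1 #2, L2 #9); then 8 (L1 #3, L2 #10); then 8 (L1 #9, L2 #12); then 6 (L1 #11, L2 #13) gives a common subsequence of length 5. Since dp[11][13] = 5, nothing longer is possible.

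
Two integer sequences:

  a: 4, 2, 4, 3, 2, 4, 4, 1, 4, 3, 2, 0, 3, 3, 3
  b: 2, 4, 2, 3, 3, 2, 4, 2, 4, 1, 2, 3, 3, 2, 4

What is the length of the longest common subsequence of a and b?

10

One common subsequence of length 10: 4 [1,2], 2 [2,3], 3 [4,5], 2 [5,6], 4 [6,7], 4 [7,9], 1 [8,10], 2 [11,11], 3 [13,12], 3 [14,13]. Since dp[15][15] = 10, nothing longer is possible.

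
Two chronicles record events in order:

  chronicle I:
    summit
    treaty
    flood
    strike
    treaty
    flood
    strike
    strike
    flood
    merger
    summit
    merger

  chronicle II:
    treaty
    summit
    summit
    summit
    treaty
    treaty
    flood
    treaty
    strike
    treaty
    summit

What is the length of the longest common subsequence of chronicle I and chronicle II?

One common subsequence of length 6: summit (chronicle I #1, chronicle II #4); then treaty (chronicle I #2, chronicle II #6); then flood (chronicle I #3, chronicle II #7); then strike (chronicle I #4, chronicle II #9); then treaty (chronicle I #5, chronicle II #10); then summit (chronicle I #11, chronicle II #11). dp[12][11] = 6 confirms this is the maximum.

6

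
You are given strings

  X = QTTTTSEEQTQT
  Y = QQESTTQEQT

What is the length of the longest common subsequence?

Let dp[i][j] be the LCS length of the first i characters of X and the first j characters of Y. dp[i][j] = dp[i-1][j-1]+1 when the i-th and j-th characters match, else max(dp[i-1][j], dp[i][j-1]).
    ·  Q  Q  E  S  T  T  Q  E  Q  T
 ·  0  0  0  0  0  0  0  0  0  0  0
 Q  0  1  1  1  1  1  1  1  1  1  1
 T  0  1  1  1  1  2  2  2  2  2  2
 T  0  1  1  1  1  2  3  3  3  3  3
 T  0  1  1  1  1  2  3  3  3  3  4
 T  0  1  1  1  1  2  3  3  3  3  4
 S  0  1  1  1  2  2  3  3  3  3  4
 E  0  1  1  2  2  2  3  3  4  4  4
 E  0  1  1  2  2  2  3  3  4  4  4
 Q  0  1  2  2  2  2  3  4  4  5  5
 T  0  1  2  2  2  3  3  4  4  5  6
 Q  0  1  2  2  2  3  3  4  4  5  6
 T  0  1  2  2  2  3  4  4  4  5  6
dp[12][10] = 6. One LCS (by backtracking along matches): QTTEQT.

6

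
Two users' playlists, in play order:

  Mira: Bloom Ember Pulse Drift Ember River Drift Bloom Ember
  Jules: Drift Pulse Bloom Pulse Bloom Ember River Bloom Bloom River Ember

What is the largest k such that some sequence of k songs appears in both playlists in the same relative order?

One common subsequence of length 6: Bloom at Mira[1]=Jules[3] → Pulse at Mira[3]=Jules[4] → Ember at Mira[5]=Jules[6] → River at Mira[6]=Jules[7] → Bloom at Mira[8]=Jules[9] → Ember at Mira[9]=Jules[11]. Since dp[9][11] = 6, nothing longer is possible.

6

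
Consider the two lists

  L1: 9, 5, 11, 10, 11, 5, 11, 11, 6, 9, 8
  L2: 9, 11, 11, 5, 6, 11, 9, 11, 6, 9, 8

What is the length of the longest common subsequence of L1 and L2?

Match 9 at L1[1]=L2[1], then 11 at L1[3]=L2[2], then 11 at L1[5]=L2[3], then 5 at L1[6]=L2[4], then 11 at L1[7]=L2[6], then 11 at L1[8]=L2[8], then 6 at L1[9]=L2[9], then 9 at L1[10]=L2[10], then 8 at L1[11]=L2[11] — 9 values in the same relative order in both. dp[11][11] = 9 confirms this is the maximum.

9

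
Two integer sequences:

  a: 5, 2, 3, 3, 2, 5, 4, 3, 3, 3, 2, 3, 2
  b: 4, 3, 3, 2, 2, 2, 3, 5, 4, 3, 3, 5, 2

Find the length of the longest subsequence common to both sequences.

Pick 3 (a #3, b #2), 3 (a #4, b #3), 2 (a #5, b #6), 5 (a #6, b #8), 4 (a #7, b #9), 3 (a #8, b #10), 3 (a #9, b #11), 2 (a #13, b #13); all 8 values appear in both, in order. dp[13][13] = 8 confirms this is the maximum.

8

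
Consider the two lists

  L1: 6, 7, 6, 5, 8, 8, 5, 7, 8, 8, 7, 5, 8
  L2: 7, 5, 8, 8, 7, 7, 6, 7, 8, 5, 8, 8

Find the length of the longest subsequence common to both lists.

Pick 7 [2,1], then 5 [4,2], then 8 [5,3], then 8 [6,4], then 7 [8,8], then 8 [9,9], then 8 [10,11], then 8 [13,12]; all 8 values appear in both, in order. dp[13][12] = 8 confirms this is the maximum.

8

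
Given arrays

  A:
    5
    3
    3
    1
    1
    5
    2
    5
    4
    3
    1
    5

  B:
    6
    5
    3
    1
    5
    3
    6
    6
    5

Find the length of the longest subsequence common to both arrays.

6

Pick 5 [1,2] → 3 [3,3] → 1 [5,4] → 5 [8,5] → 3 [10,6] → 5 [12,9]; all 6 values appear in both, in order. The LCS DP gives dp[12][9] = 6, so this is optimal.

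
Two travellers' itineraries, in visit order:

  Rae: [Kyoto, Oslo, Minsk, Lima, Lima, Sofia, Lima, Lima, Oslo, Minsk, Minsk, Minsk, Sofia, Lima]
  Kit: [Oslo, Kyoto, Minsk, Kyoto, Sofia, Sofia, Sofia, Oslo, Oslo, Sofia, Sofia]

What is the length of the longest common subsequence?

Pick Kyoto at Rae[1]=Kit[2], then Minsk at Rae[3]=Kit[3], then Sofia at Rae[6]=Kit[7], then Oslo at Rae[9]=Kit[9], then Sofia at Rae[13]=Kit[11]; all 5 stops appear in both, in order. dp[14][11] = 5 confirms this is the maximum.

5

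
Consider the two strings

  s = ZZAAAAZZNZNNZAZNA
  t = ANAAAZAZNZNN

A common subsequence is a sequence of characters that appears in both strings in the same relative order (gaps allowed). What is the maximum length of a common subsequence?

One common subsequence of length 10: A at s[3]=t[1]; then A at s[4]=t[3]; then A at s[5]=t[4]; then A at s[6]=t[5]; then Z at s[7]=t[6]; then Z at s[8]=t[8]; then N at s[9]=t[9]; then Z at s[10]=t[10]; then N at s[12]=t[11]; then N at s[16]=t[12], and the DP table's final entry dp[17][12] is also 10, so no common subsequence is longer.

10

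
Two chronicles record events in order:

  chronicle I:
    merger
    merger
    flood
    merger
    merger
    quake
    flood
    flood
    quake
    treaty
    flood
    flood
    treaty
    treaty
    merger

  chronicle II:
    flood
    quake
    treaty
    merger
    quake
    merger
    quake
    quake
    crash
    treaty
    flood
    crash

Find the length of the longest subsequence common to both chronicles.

7

One common subsequence of length 7: flood (chronicle I #3, chronicle II #1), then merger (chronicle I #4, chronicle II #4), then merger (chronicle I #5, chronicle II #6), then quake (chronicle I #6, chronicle II #7), then quake (chronicle I #9, chronicle II #8), then treaty (chronicle I #10, chronicle II #10), then flood (chronicle I #11, chronicle II #11), and the DP table's final entry dp[15][12] is also 7, so no common subsequence is longer.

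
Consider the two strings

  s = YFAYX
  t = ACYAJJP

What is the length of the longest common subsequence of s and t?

2

Let dp[i][j] be the LCS length of the first i characters of s and the first j characters of t. dp[i][j] = dp[i-1][j-1]+1 when the i-th and j-th characters match, else max(dp[i-1][j], dp[i][j-1]).
    ·  A  C  Y  A  J  J  P
 ·  0  0  0  0  0  0  0  0
 Y  0  0  0  1  1  1  1  1
 F  0  0  0  1  1  1  1  1
 A  0  1  1  1  2  2  2  2
 Y  0  1  1  2  2  2  2  2
 X  0  1  1  2  2  2  2  2
dp[5][7] = 2. One LCS (by backtracking along matches): YA.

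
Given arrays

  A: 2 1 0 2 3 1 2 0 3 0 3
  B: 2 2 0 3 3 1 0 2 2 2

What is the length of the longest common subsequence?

5

One common subsequence of length 5: 2 at A[1]=B[2]; then 1 at A[2]=B[6]; then 0 at A[3]=B[7]; then 2 at A[4]=B[9]; then 2 at A[7]=B[10]. Since dp[11][10] = 5, nothing longer is possible.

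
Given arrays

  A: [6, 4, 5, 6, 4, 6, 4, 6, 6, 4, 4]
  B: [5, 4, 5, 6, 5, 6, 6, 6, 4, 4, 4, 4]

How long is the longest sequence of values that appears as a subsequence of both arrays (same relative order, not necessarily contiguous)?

8

One common subsequence of length 8: 4 at A[2]=B[2]; then 5 at A[3]=B[3]; then 6 at A[4]=B[4]; then 6 at A[6]=B[6]; then 6 at A[8]=B[7]; then 6 at A[9]=B[8]; then 4 at A[10]=B[11]; then 4 at A[11]=B[12], and the DP table's final entry dp[11][12] is also 8, so no common subsequence is longer.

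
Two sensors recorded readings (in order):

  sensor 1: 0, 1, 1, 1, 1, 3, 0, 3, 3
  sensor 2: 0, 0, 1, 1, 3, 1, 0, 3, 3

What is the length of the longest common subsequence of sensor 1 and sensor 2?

7

Taking 0 at sensor 1[1]=sensor 2[2], then 1 at sensor 1[2]=sensor 2[3], then 1 at sensor 1[3]=sensor 2[4], then 1 at sensor 1[5]=sensor 2[6], then 0 at sensor 1[7]=sensor 2[7], then 3 at sensor 1[8]=sensor 2[8], then 3 at sensor 1[9]=sensor 2[9] gives a common subsequence of length 7. dp[9][9] = 7 confirms this is the maximum.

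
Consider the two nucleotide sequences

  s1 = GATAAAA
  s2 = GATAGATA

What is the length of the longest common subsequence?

6

Match G (s1 #1, s2 #1), then A (s1 #2, s2 #2), then T (s1 #3, s2 #3), then A (s1 #4, s2 #4), then A (s1 #5, s2 #6), then A (s1 #7, s2 #8) — 6 bases in the same relative order in both. The LCS DP gives dp[7][8] = 6, so this is optimal.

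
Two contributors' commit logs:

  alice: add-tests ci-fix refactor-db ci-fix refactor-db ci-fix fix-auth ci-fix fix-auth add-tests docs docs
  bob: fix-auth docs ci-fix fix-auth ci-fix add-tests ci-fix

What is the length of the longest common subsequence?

Pick ci-fix at alice[6]=bob[3]; then fix-auth at alice[7]=bob[4]; then ci-fix at alice[8]=bob[5]; then add-tests at alice[10]=bob[6]; all 4 commits appear in both, in order. The LCS DP gives dp[12][7] = 4, so this is optimal.

4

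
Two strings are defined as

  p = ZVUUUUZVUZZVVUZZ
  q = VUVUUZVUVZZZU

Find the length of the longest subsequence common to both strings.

One common subsequence of length 10: V (p #2, q #1), U (p #3, q #2), U (p #5, q #4), U (p #6, q #5), Z (p #7, q #6), V (p #8, q #7), U (p #9, q #8), Z (p #10, q #11), Z (p #11, q #12), U (p #14, q #13). The LCS DP gives dp[16][13] = 10, so this is optimal.

10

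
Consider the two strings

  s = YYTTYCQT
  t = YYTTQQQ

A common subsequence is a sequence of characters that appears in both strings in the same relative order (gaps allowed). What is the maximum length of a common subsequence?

5

Let dp[i][j] be the LCS length of the first i characters of s and the first j characters of t. dp[i][j] = dp[i-1][j-1]+1 when the i-th and j-th characters match, else max(dp[i-1][j], dp[i][j-1]).
    ·  Y  Y  T  T  Q  Q  Q
 ·  0  0  0  0  0  0  0  0
 Y  0  1  1  1  1  1  1  1
 Y  0  1  2  2  2  2  2  2
 T  0  1  2  3  3  3  3  3
 T  0  1  2  3  4  4  4  4
 Y  0  1  2  3  4  4  4  4
 C  0  1  2  3  4  4  4  4
 Q  0  1  2  3  4  5  5  5
 T  0  1  2  3  4  5  5  5
dp[8][7] = 5. One LCS (by backtracking along matches): YYTTQ.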